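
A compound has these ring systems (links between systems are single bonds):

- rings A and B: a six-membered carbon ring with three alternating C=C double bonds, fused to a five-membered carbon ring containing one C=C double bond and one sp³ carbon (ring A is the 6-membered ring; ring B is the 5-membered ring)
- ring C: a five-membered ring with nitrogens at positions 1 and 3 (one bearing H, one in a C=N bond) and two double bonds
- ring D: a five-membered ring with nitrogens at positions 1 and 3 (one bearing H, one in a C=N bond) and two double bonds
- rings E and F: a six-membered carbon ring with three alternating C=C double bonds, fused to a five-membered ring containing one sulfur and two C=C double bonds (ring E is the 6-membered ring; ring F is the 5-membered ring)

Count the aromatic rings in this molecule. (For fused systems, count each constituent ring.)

Ring A has a continuous p-orbital overlap around the ring; 3 ring double bonds give 6 π electrons. 6 = 4(1)+2, so ring A is aromatic (benzene ring).
Ring B has one sp³ carbon, so it is not fully conjugated — not aromatic (cyclopentene ring).
Ring C has a continuous p-orbital overlap around the ring; 2 ring double bonds (4 π electrons) plus a heteroatom lone pair (2) give 6 π electrons. 6 = 4(1)+2, so ring C is aromatic (imidazole).
Ring D is planar and fully conjugated; 2 ring double bonds (4 π electrons) plus a heteroatom lone pair (2) give 6 π electrons. 6 = 4(1)+2, so ring D is aromatic (imidazole).
Rings E and F form a fused bicyclic system (with one sulfur) with 9 sp² atoms and 10 π electrons from ring double bonds plus a heteroatom lone pair. 10 = 4(2)+2, so the system is aromatic and both rings count as aromatic (benzothiophene).
Aromatic: A, C, D, E, F. Total: 5.

5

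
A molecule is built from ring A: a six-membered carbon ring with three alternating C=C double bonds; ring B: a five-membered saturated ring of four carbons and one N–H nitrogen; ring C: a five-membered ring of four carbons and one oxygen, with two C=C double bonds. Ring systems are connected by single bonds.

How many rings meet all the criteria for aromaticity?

2

Ring A has a continuous p-orbital overlap around the ring; 3 ring double bonds give 6 π electrons. That satisfies 4n+2 with n=1, so ring A is aromatic (benzene).
Ring B has only sp³ atoms, so it is not fully conjugated — not aromatic (pyrrolidine).
Ring C is planar and fully conjugated; 2 ring double bonds (4 π electrons) plus a heteroatom lone pair (2) give 6 π electrons. Since 6 = 4n+2 (n=1), ring C is aromatic (furan).
Aromatic: A, C. Total: 2.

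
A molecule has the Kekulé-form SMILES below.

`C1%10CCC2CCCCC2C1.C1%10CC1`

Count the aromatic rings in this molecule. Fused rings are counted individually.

The SMILES encodes two fused six-membered saturated carbon rings; a three-membered saturated carbon ring.
The 6-membered ring has only sp³ atoms, so it is not fully conjugated — not aromatic (cyclohexane ring).
The second 6-membered ring has only sp³ atoms, so it is not fully conjugated — not aromatic (cyclohexane ring).
The 3-membered ring has only sp³ atoms, so it is not fully conjugated — not aromatic (cyclopropane).
None of the rings are aromatic. Total: 0.

0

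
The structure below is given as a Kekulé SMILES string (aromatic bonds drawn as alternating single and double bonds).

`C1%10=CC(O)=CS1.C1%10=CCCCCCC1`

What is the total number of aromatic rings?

1

The SMILES encodes a five-membered ring of four carbons and one sulfur, with two C=C double bonds; an eight-membered carbon ring with one C=C double bond.
The 5-membered ring with one sulfur is planar and fully conjugated; 2 ring double bonds (4 π electrons) plus a heteroatom lone pair (2) give 6 π electrons. Since 6 = 4n+2 (n=1), it is aromatic (thiophene).
The 8-membered ring has six sp³ carbons, so it is not fully conjugated — not aromatic (cyclooctene).
1 of the 2 rings is aromatic. Total: 1.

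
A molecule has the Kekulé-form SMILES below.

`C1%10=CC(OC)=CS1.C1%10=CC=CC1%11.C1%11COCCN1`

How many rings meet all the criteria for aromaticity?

The SMILES encodes a five-membered ring of four carbons and one sulfur, with two C=C double bonds; a five-membered carbon ring with two conjugated C=C double bonds and one sp³ carbon; a six-membered saturated ring with an oxygen and an N–H nitrogen at positions 1 and 4.
The 5-membered ring with one sulfur is planar and fully conjugated; 2 ring double bonds (4 π electrons) plus a heteroatom lone pair (2) give 6 π electrons. Since 6 = 4n+2 (n=1), it is aromatic (thiophene).
The 5-membered ring has one sp³ carbon, so it is not fully conjugated — not aromatic (cyclopentadiene).
The 6-membered ring with one oxygen and one N–H (1,4) has only sp³ atoms, so it is not fully conjugated — not aromatic (morpholine).
1 of the 3 rings is aromatic. Total: 1.

1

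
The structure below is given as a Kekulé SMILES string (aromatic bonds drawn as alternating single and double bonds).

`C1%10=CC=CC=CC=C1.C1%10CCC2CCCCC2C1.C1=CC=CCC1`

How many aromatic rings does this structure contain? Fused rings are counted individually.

The SMILES encodes an eight-membered carbon ring with four alternating C=C double bonds; two fused six-membered saturated carbon rings; a six-membered carbon ring with two conjugated C=C double bonds and two sp³ carbons.
The 8-membered ring has only sp² ring atoms; a planar conformation would have a fully conjugated π system of 8 electrons. But 8 = 4(2), which is 4n not 4n+2, so it is not aromatic (cyclooctatetraene) — cyclooctatetraene distorts into a non-planar tub to avoid antiaromaticity.
The 6-membered ring has only sp³ atoms, so it is not fully conjugated — not aromatic (cyclohexane ring).
The second 6-membered ring has only sp³ atoms, so it is not fully conjugated — not aromatic (cyclohexane ring).
The third 6-membered ring has two sp³ carbons, so it is not fully conjugated — not aromatic (1,3-cyclohexadiene).
None of the rings are aromatic. Total: 0.

0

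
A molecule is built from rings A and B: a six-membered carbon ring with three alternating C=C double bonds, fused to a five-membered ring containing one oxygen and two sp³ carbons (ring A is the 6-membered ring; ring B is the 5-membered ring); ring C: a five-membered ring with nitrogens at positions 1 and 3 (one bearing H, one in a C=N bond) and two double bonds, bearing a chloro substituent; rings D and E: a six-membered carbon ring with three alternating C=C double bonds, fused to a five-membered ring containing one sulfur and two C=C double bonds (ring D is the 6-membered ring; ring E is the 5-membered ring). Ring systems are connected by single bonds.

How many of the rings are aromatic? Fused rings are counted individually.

4

Ring A is planar and fully conjugated; 3 ring double bonds give 6 π electrons. 6 = 4(1)+2, so ring A is aromatic (benzene ring).
Ring B has two sp³ carbons, so it is not fully conjugated — not aromatic (oxolane ring).
Ring C has a continuous p-orbital overlap around the ring; 2 ring double bonds (4 π electrons) plus a heteroatom lone pair (2) give 6 π electrons. That satisfies 4n+2 with n=1, so ring C is aromatic (imidazole).
Rings D and E form a fused bicyclic system (with one sulfur) with 9 sp² atoms and 10 π electrons from ring double bonds plus a heteroatom lone pair. 10 = 4(2)+2, so the system is aromatic and both rings count as aromatic (benzothiophene).
Aromatic: A, C, D, E. Total: 4.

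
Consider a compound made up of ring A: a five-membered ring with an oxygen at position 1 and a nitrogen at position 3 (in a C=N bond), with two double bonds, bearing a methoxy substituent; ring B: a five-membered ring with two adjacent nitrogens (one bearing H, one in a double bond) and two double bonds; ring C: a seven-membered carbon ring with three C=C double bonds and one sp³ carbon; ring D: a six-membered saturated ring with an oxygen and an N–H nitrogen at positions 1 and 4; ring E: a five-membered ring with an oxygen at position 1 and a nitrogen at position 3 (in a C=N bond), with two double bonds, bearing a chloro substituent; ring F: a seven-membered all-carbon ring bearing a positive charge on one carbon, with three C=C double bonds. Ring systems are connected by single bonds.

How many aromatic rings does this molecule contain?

4

Ring A has a continuous p-orbital overlap around the ring; 2 ring double bonds (4 π electrons) plus a heteroatom lone pair (2) give 6 π electrons. 6 = 4(1)+2, so ring A is aromatic (oxazole).
Ring B has a continuous p-orbital overlap around the ring; 2 ring double bonds (4 π electrons) plus a heteroatom lone pair (2) give 6 π electrons. 6 = 4(1)+2, so ring B is aromatic (pyrazole).
Ring C has one sp³ carbon, so it is not fully conjugated — not aromatic (cycloheptatriene).
Ring D has only sp³ atoms, so it is not fully conjugated — not aromatic (morpholine).
Ring E is fully conjugated (every ring atom contributes a p orbital); 2 ring double bonds (4 π electrons) plus a heteroatom lone pair (2) give 6 π electrons. 6 = 4(1)+2, so ring E is aromatic (oxazole).
Ring F is planar and fully conjugated; 3 ring double bonds (6 π electrons) plus the carbocation's empty p orbital (0, but keeps the ring conjugated) give 6 π electrons. 6 = 4(1)+2, so ring F is aromatic (tropylium cation).
Aromatic: A, B, E, F. Total: 4.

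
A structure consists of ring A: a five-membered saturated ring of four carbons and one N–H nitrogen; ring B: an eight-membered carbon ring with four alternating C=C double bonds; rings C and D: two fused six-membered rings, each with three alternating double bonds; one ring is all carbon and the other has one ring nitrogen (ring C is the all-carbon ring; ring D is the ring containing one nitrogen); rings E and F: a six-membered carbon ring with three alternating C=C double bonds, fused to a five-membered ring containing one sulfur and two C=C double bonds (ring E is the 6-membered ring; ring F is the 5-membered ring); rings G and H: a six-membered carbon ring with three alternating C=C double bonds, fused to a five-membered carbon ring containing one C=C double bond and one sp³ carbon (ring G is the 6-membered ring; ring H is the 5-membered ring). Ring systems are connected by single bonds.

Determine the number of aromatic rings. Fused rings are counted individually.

5

Ring A has only sp³ atoms, so it is not fully conjugated — not aromatic (pyrrolidine).
Ring B has only sp² ring atoms; a planar conformation would have a fully conjugated π system of 8 electrons. But 8 = 4(2), which is 4n not 4n+2, so ring B is not aromatic (cyclooctatetraene) — cyclooctatetraene distorts into a non-planar tub to avoid antiaromaticity.
Rings C and D form a fused bicyclic system (with one nitrogen) with 10 sp² atoms and 10 π electrons from ring double bonds. 10 = 4(2)+2, so the system is aromatic and both rings count as aromatic (quinoline).
Rings E and F form a fused bicyclic system (with one sulfur) with 9 sp² atoms and 10 π electrons from ring double bonds plus a heteroatom lone pair. 10 = 4(2)+2, so the system is aromatic and both rings count as aromatic (benzothiophene).
Ring G has a continuous p-orbital overlap around the ring; 3 ring double bonds give 6 π electrons. Since 6 = 4n+2 (n=1), ring G is aromatic (benzene ring).
Ring H has one sp³ carbon, so it is not fully conjugated — not aromatic (cyclopentene ring).
Aromatic: C, D, E, F, G. Total: 5.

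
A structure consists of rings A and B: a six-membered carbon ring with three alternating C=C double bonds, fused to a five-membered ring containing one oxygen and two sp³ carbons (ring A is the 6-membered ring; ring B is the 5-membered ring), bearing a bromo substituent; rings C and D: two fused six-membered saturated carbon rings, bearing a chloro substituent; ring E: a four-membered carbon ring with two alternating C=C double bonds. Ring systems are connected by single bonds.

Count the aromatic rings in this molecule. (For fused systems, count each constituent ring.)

1

Ring A is planar and fully conjugated; 3 ring double bonds give 6 π electrons. Since 6 = 4n+2 (n=1), ring A is aromatic (benzene ring).
Ring B has two sp³ carbons, so it is not fully conjugated — not aromatic (oxolane ring).
Ring C has only sp³ atoms, so it is not fully conjugated — not aromatic (cyclohexane ring).
Ring D has only sp³ atoms, so it is not fully conjugated — not aromatic (cyclohexane ring).
Ring E has only sp² ring atoms; a planar conformation would have a fully conjugated π system of 4 electrons. But 4 = 4(1), which is 4n not 4n+2, so ring E is not aromatic (cyclobutadiene) — cyclobutadiene is antiaromatic and distorts to a rectangle.
Aromatic: A. Total: 1.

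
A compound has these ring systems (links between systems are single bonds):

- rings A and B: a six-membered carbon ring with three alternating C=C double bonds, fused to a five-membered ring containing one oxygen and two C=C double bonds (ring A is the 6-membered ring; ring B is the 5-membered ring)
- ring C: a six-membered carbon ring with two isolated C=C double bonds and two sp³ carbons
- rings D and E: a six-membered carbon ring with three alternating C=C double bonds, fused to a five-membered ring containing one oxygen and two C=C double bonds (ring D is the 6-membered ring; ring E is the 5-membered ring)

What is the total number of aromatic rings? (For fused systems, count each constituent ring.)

Rings A and B form a fused bicyclic system (with one oxygen) with 9 sp² atoms and 10 π electrons from ring double bonds plus a heteroatom lone pair. 10 = 4(2)+2, so the system is aromatic and both rings count as aromatic (benzofuran).
Ring C has two sp³ carbons, so it is not fully conjugated — not aromatic (1,4-cyclohexadiene).
Rings D and E form a fused bicyclic system (with one oxygen) with 9 sp² atoms and 10 π electrons from ring double bonds plus a heteroatom lone pair. 10 = 4(2)+2, so the system is aromatic and both rings count as aromatic (benzofuran).
Aromatic: A, B, D, E. Total: 4.

4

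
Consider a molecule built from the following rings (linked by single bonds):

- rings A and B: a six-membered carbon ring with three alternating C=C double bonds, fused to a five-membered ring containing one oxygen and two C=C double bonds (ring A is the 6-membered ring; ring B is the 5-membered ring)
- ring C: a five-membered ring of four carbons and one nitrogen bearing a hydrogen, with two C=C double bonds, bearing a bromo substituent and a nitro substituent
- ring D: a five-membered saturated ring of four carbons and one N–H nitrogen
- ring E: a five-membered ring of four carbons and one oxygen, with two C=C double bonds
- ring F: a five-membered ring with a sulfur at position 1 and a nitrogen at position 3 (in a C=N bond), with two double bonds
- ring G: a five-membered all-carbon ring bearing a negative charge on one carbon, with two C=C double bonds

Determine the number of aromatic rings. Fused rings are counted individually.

6

Rings A and B form a fused bicyclic system (with one oxygen) with 9 sp² atoms and 10 π electrons from ring double bonds plus a heteroatom lone pair. 10 = 4(2)+2, so the system is aromatic and both rings count as aromatic (benzofuran).
Ring C is fully conjugated (every ring atom contributes a p orbital); 2 ring double bonds (4 π electrons) plus a heteroatom lone pair (2) give 6 π electrons. Since 6 = 4n+2 (n=1), ring C is aromatic (pyrrole).
Ring D has only sp³ atoms, so it is not fully conjugated — not aromatic (pyrrolidine).
Ring E is planar and fully conjugated; 2 ring double bonds (4 π electrons) plus a heteroatom lone pair (2) give 6 π electrons. That satisfies 4n+2 with n=1, so ring E is aromatic (furan).
Ring F has a continuous p-orbital overlap around the ring; 2 ring double bonds (4 π electrons) plus a heteroatom lone pair (2) give 6 π electrons. Since 6 = 4n+2 (n=1), ring F is aromatic (thiazole).
Ring G is fully conjugated (every ring atom contributes a p orbital); 2 ring double bonds (4 π electrons) plus the carbanion lone pair (2) give 6 π electrons. 6 = 4(1)+2, so ring G is aromatic (cyclopentadienyl anion).
Aromatic: A, B, C, E, F, G. Total: 6.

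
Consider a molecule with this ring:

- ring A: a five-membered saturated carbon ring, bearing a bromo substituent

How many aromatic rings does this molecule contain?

Ring A has only sp³ atoms, so it is not fully conjugated — not aromatic (cyclopentane).

0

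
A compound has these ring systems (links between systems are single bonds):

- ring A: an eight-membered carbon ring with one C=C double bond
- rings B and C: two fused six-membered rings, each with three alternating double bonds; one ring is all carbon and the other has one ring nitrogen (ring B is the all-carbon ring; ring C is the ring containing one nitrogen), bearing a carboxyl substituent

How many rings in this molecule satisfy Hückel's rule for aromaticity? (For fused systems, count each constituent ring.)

Ring A has six sp³ carbons, so it is not fully conjugated — not aromatic (cyclooctene).
Rings B and C form a fused bicyclic system (with one nitrogen) with 10 sp² atoms and 10 π electrons from ring double bonds. 10 = 4(2)+2, so the system is aromatic and both rings count as aromatic (quinoline).
Aromatic: B, C. Total: 2.

2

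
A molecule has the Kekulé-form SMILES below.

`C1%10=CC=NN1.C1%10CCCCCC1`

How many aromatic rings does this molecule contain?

The SMILES encodes a five-membered ring with two adjacent nitrogens (one bearing H, one in a double bond) and two double bonds; a seven-membered saturated carbon ring.
The 5-membered ring with two adjacent nitrogens (one N–H, one =N–) is planar and fully conjugated; 2 ring double bonds (4 π electrons) plus a heteroatom lone pair (2) give 6 π electrons. 6 = 4(1)+2, so it is aromatic (pyrazole).
The 7-membered ring has only sp³ atoms, so it is not fully conjugated — not aromatic (cycloheptane).
1 of the 2 rings is aromatic. Total: 1.

1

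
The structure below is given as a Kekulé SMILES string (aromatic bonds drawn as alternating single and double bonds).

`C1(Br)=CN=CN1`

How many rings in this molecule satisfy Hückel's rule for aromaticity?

1

The SMILES encodes a five-membered ring with nitrogens at positions 1 and 3 (one bearing H, one in a C=N bond) and two double bonds.
The 5-membered ring with two nitrogens (one N–H, one =N–) is planar and fully conjugated; 2 ring double bonds (4 π electrons) plus a heteroatom lone pair (2) give 6 π electrons. That satisfies 4n+2 with n=1, so it is aromatic (imidazole).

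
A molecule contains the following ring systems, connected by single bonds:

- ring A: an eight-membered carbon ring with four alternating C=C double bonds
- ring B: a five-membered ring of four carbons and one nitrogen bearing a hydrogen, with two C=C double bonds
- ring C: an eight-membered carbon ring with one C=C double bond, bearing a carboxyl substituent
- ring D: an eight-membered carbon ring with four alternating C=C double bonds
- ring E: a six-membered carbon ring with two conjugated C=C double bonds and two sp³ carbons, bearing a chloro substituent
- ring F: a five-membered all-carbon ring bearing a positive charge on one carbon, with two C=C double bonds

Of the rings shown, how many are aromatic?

1

Ring A has only sp² ring atoms; a planar conformation would have a fully conjugated π system of 8 electrons. But 8 = 4(2), which is 4n not 4n+2, so ring A is not aromatic (cyclooctatetraene) — cyclooctatetraene distorts into a non-planar tub to avoid antiaromaticity.
Ring B is fully conjugated (every ring atom contributes a p orbital); 2 ring double bonds (4 π electrons) plus a heteroatom lone pair (2) give 6 π electrons. That satisfies 4n+2 with n=1, so ring B is aromatic (pyrrole).
Ring C has six sp³ carbons, so it is not fully conjugated — not aromatic (cyclooctene).
Ring D has only sp² ring atoms; a planar conformation would have a fully conjugated π system of 8 electrons. But 8 = 4(2), which is 4n not 4n+2, so ring D is not aromatic (cyclooctatetraene) — cyclooctatetraene distorts into a non-planar tub to avoid antiaromaticity.
Ring E has two sp³ carbons, so it is not fully conjugated — not aromatic (1,3-cyclohexadiene).
Ring F has only sp² ring atoms; a planar conformation would have a fully conjugated π system of 4 electrons. But 4 = 4(1), which is 4n not 4n+2, so ring F is not aromatic (cyclopentadienyl cation).
Aromatic: B. Total: 1.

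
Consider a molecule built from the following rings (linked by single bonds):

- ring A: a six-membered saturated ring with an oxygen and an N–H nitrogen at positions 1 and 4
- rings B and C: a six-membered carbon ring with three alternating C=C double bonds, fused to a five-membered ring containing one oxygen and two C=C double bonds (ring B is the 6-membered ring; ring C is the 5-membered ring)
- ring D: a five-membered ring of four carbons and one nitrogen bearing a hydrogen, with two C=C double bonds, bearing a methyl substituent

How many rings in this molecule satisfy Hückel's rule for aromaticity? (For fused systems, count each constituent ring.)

3

Ring A has only sp³ atoms, so it is not fully conjugated — not aromatic (morpholine).
Rings B and C form a fused bicyclic system (with one oxygen) with 9 sp² atoms and 10 π electrons from ring double bonds plus a heteroatom lone pair. 10 = 4(2)+2, so the system is aromatic and both rings count as aromatic (benzofuran).
Ring D is fully conjugated (every ring atom contributes a p orbital); 2 ring double bonds (4 π electrons) plus a heteroatom lone pair (2) give 6 π electrons. Since 6 = 4n+2 (n=1), ring D is aromatic (pyrrole).
Aromatic: B, C, D. Total: 3.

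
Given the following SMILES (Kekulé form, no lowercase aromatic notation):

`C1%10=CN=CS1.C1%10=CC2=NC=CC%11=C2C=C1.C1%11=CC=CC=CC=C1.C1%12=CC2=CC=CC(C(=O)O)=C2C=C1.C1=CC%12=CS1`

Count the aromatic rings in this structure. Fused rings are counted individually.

6

The SMILES encodes a five-membered ring with a sulfur at position 1 and a nitrogen at position 3 (in a C=N bond), with two double bonds; two fused six-membered rings, each with three alternating double bonds; one ring is all carbon and the other has one ring nitrogen; an eight-membered carbon ring with four alternating C=C double bonds; two fused six-membered carbon rings, each with three alternating C=C double bonds; a five-membered ring of four carbons and one sulfur, with two C=C double bonds.
The 5-membered ring with one sulfur and one =N– is planar and fully conjugated; 2 ring double bonds (4 π electrons) plus a heteroatom lone pair (2) give 6 π electrons. That satisfies 4n+2 with n=1, so it is aromatic (thiazole).
The fused 6/6-membered bicyclic (with one nitrogen) is a single π system with 10 sp² atoms and 10 π electrons from ring double bonds. 10 = 4(2)+2, so the system is aromatic and both rings count as aromatic (quinoline).
The 8-membered ring has only sp² ring atoms; a planar conformation would have a fully conjugated π system of 8 electrons. But 8 = 4(2), which is 4n not 4n+2, so it is not aromatic (cyclooctatetraene) — cyclooctatetraene distorts into a non-planar tub to avoid antiaromaticity.
The fused 6/6-membered bicyclic is a single π system with 10 sp² atoms and 10 π electrons from ring double bonds. 10 = 4(2)+2, so the system is aromatic and both rings count as aromatic (naphthalene).
The 5-membered ring with one sulfur is planar and fully conjugated; 2 ring double bonds (4 π electrons) plus a heteroatom lone pair (2) give 6 π electrons. That satisfies 4n+2 with n=1, so it is aromatic (thiophene).
6 of the 7 rings are aromatic. Total: 6.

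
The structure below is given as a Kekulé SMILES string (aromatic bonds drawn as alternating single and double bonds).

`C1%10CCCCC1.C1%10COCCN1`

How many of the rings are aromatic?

The SMILES encodes a six-membered saturated carbon ring; a six-membered saturated ring with an oxygen and an N–H nitrogen at positions 1 and 4.
The 6-membered ring has only sp³ atoms, so it is not fully conjugated — not aromatic (cyclohexane).
The 6-membered ring with one oxygen and one N–H (1,4) has only sp³ atoms, so it is not fully conjugated — not aromatic (morpholine).
None of the rings are aromatic. Total: 0.

0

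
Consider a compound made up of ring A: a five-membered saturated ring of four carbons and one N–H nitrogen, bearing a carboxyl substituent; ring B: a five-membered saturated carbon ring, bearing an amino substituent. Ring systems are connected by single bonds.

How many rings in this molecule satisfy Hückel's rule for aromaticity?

Ring A has only sp³ atoms, so it is not fully conjugated — not aromatic (pyrrolidine).
Ring B has only sp³ atoms, so it is not fully conjugated — not aromatic (cyclopentane).
No ring is aromatic. Total: 0.

0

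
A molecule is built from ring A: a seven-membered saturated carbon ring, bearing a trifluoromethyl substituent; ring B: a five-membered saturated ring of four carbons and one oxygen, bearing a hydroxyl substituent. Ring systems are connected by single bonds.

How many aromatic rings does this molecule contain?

0

Ring A has only sp³ atoms, so it is not fully conjugated — not aromatic (cycloheptane).
Ring B has only sp³ atoms, so it is not fully conjugated — not aromatic (tetrahydrofuran).
No ring is aromatic. Total: 0.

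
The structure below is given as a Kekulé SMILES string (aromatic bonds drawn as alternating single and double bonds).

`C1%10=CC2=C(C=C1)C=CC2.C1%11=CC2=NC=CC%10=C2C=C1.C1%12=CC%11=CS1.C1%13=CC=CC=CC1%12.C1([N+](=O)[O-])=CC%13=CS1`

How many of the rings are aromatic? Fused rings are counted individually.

5

The SMILES encodes a six-membered carbon ring with three alternating C=C double bonds, fused to a five-membered carbon ring containing one C=C double bond and one sp³ carbon; two fused six-membered rings, each with three alternating double bonds; one ring is all carbon and the other has one ring nitrogen; a five-membered ring of four carbons and one sulfur, with two C=C double bonds; a seven-membered carbon ring with three C=C double bonds and one sp³ carbon; a five-membered ring of four carbons and one sulfur, with two C=C double bonds.
The 6-membered ring is fully conjugated (every ring atom contributes a p orbital); 3 ring double bonds give 6 π electrons. 6 = 4(1)+2, so it is aromatic (benzene ring).
The 5-membered ring has one sp³ carbon, so it is not fully conjugated — not aromatic (cyclopentene ring).
The fused 6/6-membered bicyclic (with one nitrogen) is a single π system with 10 sp² atoms and 10 π electrons from ring double bonds. 10 = 4(2)+2, so the system is aromatic and both rings count as aromatic (quinoline).
The 5-membered ring with one sulfur is fully conjugated (every ring atom contributes a p orbital); 2 ring double bonds (4 π electrons) plus a heteroatom lone pair (2) give 6 π electrons. 6 = 4(1)+2, so it is aromatic (thiophene).
The 7-membered ring has one sp³ carbon, so it is not fully conjugated — not aromatic (cycloheptatriene).
The second 5-membered ring with one sulfur is fully conjugated (every ring atom contributes a p orbital); 2 ring double bonds (4 π electrons) plus a heteroatom lone pair (2) give 6 π electrons. That satisfies 4n+2 with n=1, so it is aromatic (thiophene).
5 of the 7 rings are aromatic. Total: 5.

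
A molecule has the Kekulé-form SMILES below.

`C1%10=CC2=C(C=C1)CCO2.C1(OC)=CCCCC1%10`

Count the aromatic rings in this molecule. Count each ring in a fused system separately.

1

The SMILES encodes a six-membered carbon ring with three alternating C=C double bonds, fused to a five-membered ring containing one oxygen and two sp³ carbons; a six-membered carbon ring with one C=C double bond.
The 6-membered ring is fully conjugated (every ring atom contributes a p orbital); 3 ring double bonds give 6 π electrons. That satisfies 4n+2 with n=1, so it is aromatic (benzene ring).
The 5-membered ring with one oxygen has two sp³ carbons, so it is not fully conjugated — not aromatic (oxolane ring).
The second 6-membered ring has four sp³ carbons, so it is not fully conjugated — not aromatic (cyclohexene).
1 of the 3 rings is aromatic. Total: 1.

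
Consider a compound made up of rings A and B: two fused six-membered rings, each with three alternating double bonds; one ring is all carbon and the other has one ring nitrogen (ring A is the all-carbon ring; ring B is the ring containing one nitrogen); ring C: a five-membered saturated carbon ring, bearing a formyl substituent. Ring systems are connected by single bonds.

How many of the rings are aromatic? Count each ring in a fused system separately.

2

Rings A and B form a fused bicyclic system (with one nitrogen) with 10 sp² atoms and 10 π electrons from ring double bonds. 10 = 4(2)+2, so the system is aromatic and both rings count as aromatic (quinoline).
Ring C has only sp³ atoms, so it is not fully conjugated — not aromatic (cyclopentane).
Aromatic: A, B. Total: 2.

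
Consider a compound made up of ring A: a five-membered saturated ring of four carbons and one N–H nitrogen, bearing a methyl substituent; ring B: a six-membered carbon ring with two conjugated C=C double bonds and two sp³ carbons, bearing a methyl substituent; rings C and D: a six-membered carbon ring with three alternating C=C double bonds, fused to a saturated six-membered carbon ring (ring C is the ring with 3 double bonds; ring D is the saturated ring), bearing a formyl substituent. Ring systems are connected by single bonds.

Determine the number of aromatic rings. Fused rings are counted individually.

1

Ring A has only sp³ atoms, so it is not fully conjugated — not aromatic (pyrrolidine).
Ring B has two sp³ carbons, so it is not fully conjugated — not aromatic (1,3-cyclohexadiene).
Ring C is fully conjugated (every ring atom contributes a p orbital); 3 ring double bonds give 6 π electrons. That satisfies 4n+2 with n=1, so ring C is aromatic (benzene ring).
Ring D has four sp³ carbons, so it is not fully conjugated — not aromatic (cyclohexane ring).
Aromatic: C. Total: 1.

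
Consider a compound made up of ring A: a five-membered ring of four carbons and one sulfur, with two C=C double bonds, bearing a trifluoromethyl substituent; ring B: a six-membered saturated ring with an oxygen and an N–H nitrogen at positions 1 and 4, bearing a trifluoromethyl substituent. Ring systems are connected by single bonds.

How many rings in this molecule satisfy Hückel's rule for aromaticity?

1

Ring A is planar and fully conjugated; 2 ring double bonds (4 π electrons) plus a heteroatom lone pair (2) give 6 π electrons. 6 = 4(1)+2, so ring A is aromatic (thiophene).
Ring B has only sp³ atoms, so it is not fully conjugated — not aromatic (morpholine).
Aromatic: A. Total: 1.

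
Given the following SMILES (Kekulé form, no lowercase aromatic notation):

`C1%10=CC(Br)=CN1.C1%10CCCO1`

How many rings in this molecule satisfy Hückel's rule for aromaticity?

The SMILES encodes a five-membered ring of four carbons and one nitrogen bearing a hydrogen, with two C=C double bonds; a five-membered saturated ring of four carbons and one oxygen.
The 5-membered ring with one N–H is planar and fully conjugated; 2 ring double bonds (4 π electrons) plus a heteroatom lone pair (2) give 6 π electrons. That satisfies 4n+2 with n=1, so it is aromatic (pyrrole).
The 5-membered ring with one oxygen has only sp³ atoms, so it is not fully conjugated — not aromatic (tetrahydrofuran).
1 of the 2 rings is aromatic. Total: 1.

1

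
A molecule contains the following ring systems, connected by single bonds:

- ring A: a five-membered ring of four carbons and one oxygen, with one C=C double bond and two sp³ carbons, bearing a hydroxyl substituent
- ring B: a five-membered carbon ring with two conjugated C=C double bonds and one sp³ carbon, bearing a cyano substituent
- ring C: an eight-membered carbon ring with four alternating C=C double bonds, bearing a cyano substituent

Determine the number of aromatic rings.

0

Ring A has two sp³ carbons, so it is not fully conjugated — not aromatic (2,3-dihydrofuran).
Ring B has one sp³ carbon, so it is not fully conjugated — not aromatic (cyclopentadiene).
Ring C has only sp² ring atoms; a planar conformation would have a fully conjugated π system of 8 electrons. But 8 = 4(2), which is 4n not 4n+2, so ring C is not aromatic (cyclooctatetraene) — cyclooctatetraene distorts into a non-planar tub to avoid antiaromaticity.
No ring is aromatic. Total: 0.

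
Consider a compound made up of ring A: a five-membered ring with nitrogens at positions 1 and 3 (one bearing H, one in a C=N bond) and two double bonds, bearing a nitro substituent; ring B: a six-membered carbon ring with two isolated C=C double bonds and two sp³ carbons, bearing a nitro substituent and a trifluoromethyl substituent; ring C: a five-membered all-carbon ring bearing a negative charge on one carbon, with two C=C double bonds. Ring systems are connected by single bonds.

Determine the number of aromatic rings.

2

Ring A is planar and fully conjugated; 2 ring double bonds (4 π electrons) plus a heteroatom lone pair (2) give 6 π electrons. That satisfies 4n+2 with n=1, so ring A is aromatic (imidazole).
Ring B has two sp³ carbons, so it is not fully conjugated — not aromatic (1,4-cyclohexadiene).
Ring C is planar and fully conjugated; 2 ring double bonds (4 π electrons) plus the carbanion lone pair (2) give 6 π electrons. That satisfies 4n+2 with n=1, so ring C is aromatic (cyclopentadienyl anion).
Aromatic: A, C. Total: 2.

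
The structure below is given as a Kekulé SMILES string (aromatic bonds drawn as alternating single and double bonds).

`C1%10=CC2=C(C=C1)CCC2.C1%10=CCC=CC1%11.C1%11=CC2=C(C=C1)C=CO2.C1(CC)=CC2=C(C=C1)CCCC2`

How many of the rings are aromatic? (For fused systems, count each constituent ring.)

The SMILES encodes a six-membered carbon ring with three alternating C=C double bonds, fused to a saturated five-membered carbon ring; a six-membered carbon ring with two isolated C=C double bonds and two sp³ carbons; a six-membered carbon ring with three alternating C=C double bonds, fused to a five-membered ring containing one oxygen and two C=C double bonds; a six-membered carbon ring with three alternating C=C double bonds, fused to a saturated six-membered carbon ring.
The 6-membered ring is fully conjugated (every ring atom contributes a p orbital); 3 ring double bonds give 6 π electrons. That satisfies 4n+2 with n=1, so it is aromatic (benzene ring).
The 5-membered ring has three sp³ carbons, so it is not fully conjugated — not aromatic (cyclopentane ring).
The second 6-membered ring has two sp³ carbons, so it is not fully conjugated — not aromatic (1,4-cyclohexadiene).
The fused 6/5-membered bicyclic (with one oxygen) is a single π system with 9 sp² atoms and 10 π electrons from ring double bonds plus a heteroatom lone pair. 10 = 4(2)+2, so the system is aromatic and both rings count as aromatic (benzofuran).
The third 6-membered ring has a continuous p-orbital overlap around the ring; 3 ring double bonds give 6 π electrons. 6 = 4(1)+2, so it is aromatic (benzene ring).
The fourth 6-membered ring has four sp³ carbons, so it is not fully conjugated — not aromatic (cyclohexane ring).
4 of the 7 rings are aromatic. Total: 4.

4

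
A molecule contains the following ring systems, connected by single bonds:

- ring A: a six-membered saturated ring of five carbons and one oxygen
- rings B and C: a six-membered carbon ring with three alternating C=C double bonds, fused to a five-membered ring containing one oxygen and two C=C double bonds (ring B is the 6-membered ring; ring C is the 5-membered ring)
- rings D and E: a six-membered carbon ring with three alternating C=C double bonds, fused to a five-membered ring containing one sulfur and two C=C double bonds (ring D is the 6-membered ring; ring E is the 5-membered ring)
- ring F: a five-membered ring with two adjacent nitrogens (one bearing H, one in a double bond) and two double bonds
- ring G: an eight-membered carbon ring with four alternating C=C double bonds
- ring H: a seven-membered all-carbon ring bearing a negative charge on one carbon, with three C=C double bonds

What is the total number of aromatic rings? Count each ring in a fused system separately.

5

Ring A has only sp³ atoms, so it is not fully conjugated — not aromatic (tetrahydropyran).
Rings B and C form a fused bicyclic system (with one oxygen) with 9 sp² atoms and 10 π electrons from ring double bonds plus a heteroatom lone pair. 10 = 4(2)+2, so the system is aromatic and both rings count as aromatic (benzofuran).
Rings D and E form a fused bicyclic system (with one sulfur) with 9 sp² atoms and 10 π electrons from ring double bonds plus a heteroatom lone pair. 10 = 4(2)+2, so the system is aromatic and both rings count as aromatic (benzothiophene).
Ring F is fully conjugated (every ring atom contributes a p orbital); 2 ring double bonds (4 π electrons) plus a heteroatom lone pair (2) give 6 π electrons. 6 = 4(1)+2, so ring F is aromatic (pyrazole).
Ring G has only sp² ring atoms; a planar conformation would have a fully conjugated π system of 8 electrons. But 8 = 4(2), which is 4n not 4n+2, so ring G is not aromatic (cyclooctatetraene) — cyclooctatetraene distorts into a non-planar tub to avoid antiaromaticity.
Ring H has only sp² ring atoms; a planar conformation would have a fully conjugated π system of 8 electrons. But 8 = 4(2), which is 4n not 4n+2, so ring H is not aromatic (cycloheptatrienyl anion).
Aromatic: B, C, D, E, F. Total: 5.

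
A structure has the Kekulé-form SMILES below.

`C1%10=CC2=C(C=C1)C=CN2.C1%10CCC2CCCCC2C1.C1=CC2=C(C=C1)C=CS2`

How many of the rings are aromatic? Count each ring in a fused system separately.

The SMILES encodes a six-membered carbon ring with three alternating C=C double bonds, fused to a five-membered ring containing one N–H nitrogen and two C=C double bonds; two fused six-membered saturated carbon rings; a six-membered carbon ring with three alternating C=C double bonds, fused to a five-membered ring containing one sulfur and two C=C double bonds.
The fused 6/5-membered bicyclic (with one N–H) is a single π system with 9 sp² atoms and 10 π electrons from ring double bonds plus a heteroatom lone pair. 10 = 4(2)+2, so the system is aromatic and both rings count as aromatic (indole).
The 6-membered ring has only sp³ atoms, so it is not fully conjugated — not aromatic (cyclohexane ring).
The second 6-membered ring has only sp³ atoms, so it is not fully conjugated — not aromatic (cyclohexane ring).
The fused 6/5-membered bicyclic (with one sulfur) is a single π system with 9 sp² atoms and 10 π electrons from ring double bonds plus a heteroatom lone pair. 10 = 4(2)+2, so the system is aromatic and both rings count as aromatic (benzothiophene).
4 of the 6 rings are aromatic. Total: 4.

4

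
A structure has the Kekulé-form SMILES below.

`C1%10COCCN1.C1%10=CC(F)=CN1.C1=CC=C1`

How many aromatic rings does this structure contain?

1

The SMILES encodes a six-membered saturated ring with an oxygen and an N–H nitrogen at positions 1 and 4; a five-membered ring of four carbons and one nitrogen bearing a hydrogen, with two C=C double bonds; a four-membered carbon ring with two alternating C=C double bonds.
The 6-membered ring with one oxygen and one N–H (1,4) has only sp³ atoms, so it is not fully conjugated — not aromatic (morpholine).
The 5-membered ring with one N–H is fully conjugated (every ring atom contributes a p orbital); 2 ring double bonds (4 π electrons) plus a heteroatom lone pair (2) give 6 π electrons. Since 6 = 4n+2 (n=1), it is aromatic (pyrrole).
The 4-membered ring has only sp² ring atoms; a planar conformation would have a fully conjugated π system of 4 electrons. But 4 = 4(1), which is 4n not 4n+2, so it is not aromatic (cyclobutadiene) — cyclobutadiene is antiaromatic and distorts to a rectangle.
1 of the 3 rings is aromatic. Total: 1.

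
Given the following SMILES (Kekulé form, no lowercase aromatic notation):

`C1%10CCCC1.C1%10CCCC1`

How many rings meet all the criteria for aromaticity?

The SMILES encodes a five-membered saturated carbon ring; a five-membered saturated carbon ring.
The 5-membered ring has only sp³ atoms, so it is not fully conjugated — not aromatic (cyclopentane).
The second 5-membered ring has only sp³ atoms, so it is not fully conjugated — not aromatic (cyclopentane).
None of the rings are aromatic. Total: 0.

0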